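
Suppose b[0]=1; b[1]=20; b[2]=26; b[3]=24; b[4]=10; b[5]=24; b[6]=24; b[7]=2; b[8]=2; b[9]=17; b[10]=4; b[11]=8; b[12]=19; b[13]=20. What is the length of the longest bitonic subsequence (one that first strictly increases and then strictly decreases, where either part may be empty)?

inc[i] = longest strictly increasing subsequence ending at i; dec[i] = longest strictly decreasing subsequence starting at i:
i:      0  1  2  3  4  5  6  7  8  9 10 11 12 13
b[i]:   1 20 26 24 10 24 24  2  2 17  4  8 19 20
inc:    1  2  3  3  2  3  3  2  2  3  3  4  5  6
dec:    1  3  4  3  2  3  3  1  1  2  1  1  1  1
Best peak at i=2 (value 26): inc=3, dec=4, length 3+4−1 = 6.

6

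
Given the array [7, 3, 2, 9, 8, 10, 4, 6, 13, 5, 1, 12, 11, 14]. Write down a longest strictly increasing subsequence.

Patience tails give the LIS length; then backtrack through the dp parents:
7 → extends → [7]
3 → replaces 7 → [3]
2 → replaces 3 → [2]
9 → extends → [2, 9]
8 → replaces 9 → [2, 8]
10 → extends → [2, 8, 10]
4 → replaces 8 → [2, 4, 10]
6 → replaces 10 → [2, 4, 6]
13 → extends → [2, 4, 6, 13]
5 → replaces 6 → [2, 4, 5, 13]
1 → replaces 2 → [1, 4, 5, 13]
12 → replaces 13 → [1, 4, 5, 12]
11 → replaces 12 → [1, 4, 5, 11]
14 → extends → [1, 4, 5, 11, 14]
Length 5; one witness is 7, 9, 10, 13, 14.

7, 9, 10, 13, 14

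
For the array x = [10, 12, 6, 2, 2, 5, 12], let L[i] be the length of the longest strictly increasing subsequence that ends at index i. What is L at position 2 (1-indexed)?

2

dp[i] = 1 + max{dp[j] : j<i, x[j]<x[i]} (or 1 if no such j):
i:      1  2  3  4  5  6  7
x[i]:  10 12  6  2  2  5 12
dp:     1  2  1  1  1  2  3
At index 2 the value is 2.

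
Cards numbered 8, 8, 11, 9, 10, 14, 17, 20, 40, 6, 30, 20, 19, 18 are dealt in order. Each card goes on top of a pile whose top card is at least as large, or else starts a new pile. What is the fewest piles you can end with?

7

Place each on the leftmost legal pile:
8 → new pile 1 (tops now [8])
8 → pile 1 (tops now [8])
11 → new pile 2 (tops now [8, 11])
9 → pile 2 (tops now [8, 9])
10 → new pile 3 (tops now [8, 9, 10])
14 → new pile 4 (tops now [8, 9, 10, 14])
17 → new pile 5 (tops now [8, 9, 10, 14, 17])
20 → new pile 6 (tops now [8, 9, 10, 14, 17, 20])
40 → new pile 7 (tops now [8, 9, 10, 14, 17, 20, 40])
6 → pile 1 (tops now [6, 9, 10, 14, 17, 20, 40])
30 → pile 7 (tops now [6, 9, 10, 14, 17, 20, 30])
20 → pile 6 (tops now [6, 9, 10, 14, 17, 20, 30])
19 → pile 6 (tops now [6, 9, 10, 14, 17, 19, 30])
18 → pile 6 (tops now [6, 9, 10, 14, 17, 18, 30])
Seven piles.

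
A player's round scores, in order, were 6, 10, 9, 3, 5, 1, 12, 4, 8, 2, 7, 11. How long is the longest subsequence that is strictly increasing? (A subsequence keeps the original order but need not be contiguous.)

4

Let dp[i] be the length of the longest such subsequence ending at index i:
i:      1  2  3  4  5  6  7  8  9 10 11 12
a[i]:   6 10  9  3  5  1 12  4  8  2  7 11
dp:     1  2  2  1  2  1  3  2  3  2  3  4
Maximum dp value is 4.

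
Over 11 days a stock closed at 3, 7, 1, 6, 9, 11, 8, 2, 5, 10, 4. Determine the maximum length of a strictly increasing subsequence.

4

Track the smallest tail for each achievable length (strict):
3 → extends → [3]
7 → extends → [3, 7]
1 → replaces 3 → [1, 7]
6 → replaces 7 → [1, 6]
9 → extends → [1, 6, 9]
11 → extends → [1, 6, 9, 11]
8 → replaces 9 → [1, 6, 8, 11]
2 → replaces 6 → [1, 2, 8, 11]
5 → replaces 8 → [1, 2, 5, 11]
10 → replaces 11 → [1, 2, 5, 10]
4 → replaces 5 → [1, 2, 4, 10]
Four tails, so the longest strictly increasing subsequence has length 4 (e.g. 3, 7, 9, 11).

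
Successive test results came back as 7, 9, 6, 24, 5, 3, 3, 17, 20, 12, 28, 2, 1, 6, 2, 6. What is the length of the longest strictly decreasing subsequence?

Negate each value so 'decreasing' becomes 'increasing', then run patience tails on the negated sequence:
-7 → extends → [-7]
-9 → replaces -7 → [-9]
-6 → extends → [-9, -6]
-24 → replaces -9 → [-24, -6]
-5 → extends → [-24, -6, -5]
-3 → extends → [-24, -6, -5, -3]
-3 → already a tail → [-24, -6, -5, -3]
-17 → replaces -6 → [-24, -17, -5, -3]
-20 → replaces -17 → [-24, -20, -5, -3]
-12 → replaces -5 → [-24, -20, -12, -3]
-28 → replaces -24 → [-28, -20, -12, -3]
-2 → extends → [-28, -20, -12, -3, -2]
-1 → extends → [-28, -20, -12, -3, -2, -1]
-6 → replaces -3 → [-28, -20, -12, -6, -2, -1]
-2 → already a tail → [-28, -20, -12, -6, -2, -1]
-6 → already a tail → [-28, -20, -12, -6, -2, -1]
Six tails, so the longest strictly decreasing subsequence of the original has length 6.

6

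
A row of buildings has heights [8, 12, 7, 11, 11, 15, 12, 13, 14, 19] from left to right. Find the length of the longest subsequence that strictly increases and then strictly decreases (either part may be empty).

6

inc[i] = longest strictly increasing subsequence ending at i; dec[i] = longest strictly decreasing subsequence starting at i:
i:      1  2  3  4  5  6  7  8  9 10
a[i]:   8 12  7 11 11 15 12 13 14 19
inc:    1  2  1  2  2  3  3  4  5  6
dec:    2  2  1  1  1  2  1  1  1  1
Best peak at i=10 (value 19): inc=6, dec=1, length 6+1−1 = 6.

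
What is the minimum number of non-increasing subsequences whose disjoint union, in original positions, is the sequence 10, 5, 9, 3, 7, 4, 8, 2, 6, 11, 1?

4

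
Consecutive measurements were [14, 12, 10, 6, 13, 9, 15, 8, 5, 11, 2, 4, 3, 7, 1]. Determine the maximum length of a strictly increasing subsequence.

3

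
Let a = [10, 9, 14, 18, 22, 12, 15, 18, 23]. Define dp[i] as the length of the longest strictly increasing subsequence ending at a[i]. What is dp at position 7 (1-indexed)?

dp[i] = 1 + max{dp[j] : j<i, a[j]<a[i]} (or 1 if no such j):
i:      1  2  3  4  5  6  7  8  9
a[i]:  10  9 14 18 22 12 15 18 23
dp:     1  1  2  3  4  2  3  4  5
At index 7 the value is 3.

3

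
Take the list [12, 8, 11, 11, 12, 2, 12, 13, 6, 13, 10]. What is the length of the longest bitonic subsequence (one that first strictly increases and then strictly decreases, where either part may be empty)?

inc[i] = longest strictly increasing subsequence ending at i; dec[i] = longest strictly decreasing subsequence starting at i:
i:      1  2  3  4  5  6  7  8  9 10 11
a[i]:  12  8 11 11 12  2 12 13  6 13 10
inc:    1  1  2  2  3  1  3  4  2  4  3
dec:    3  2  2  2  2  1  2  2  1  2  1
Best peak at i=8 (value 13): inc=4, dec=2, length 4+2−1 = 5.

5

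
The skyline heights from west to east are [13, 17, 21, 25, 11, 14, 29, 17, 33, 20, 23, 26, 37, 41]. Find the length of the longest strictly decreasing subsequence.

Negate each value so 'decreasing' becomes 'increasing', then run patience tails on the negated sequence:
-13 → extends → [-13]
-17 → replaces -13 → [-17]
-21 → replaces -17 → [-21]
-25 → replaces -21 → [-25]
-11 → extends → [-25, -11]
-14 → replaces -11 → [-25, -14]
-29 → replaces -25 → [-29, -14]
-17 → replaces -14 → [-29, -17]
-33 → replaces -29 → [-33, -17]
-20 → replaces -17 → [-33, -20]
-23 → replaces -20 → [-33, -23]
-26 → replaces -23 → [-33, -26]
-37 → replaces -33 → [-37, -26]
-41 → replaces -37 → [-41, -26]
Two tails, so the longest strictly decreasing subsequence of the original has length 2.

2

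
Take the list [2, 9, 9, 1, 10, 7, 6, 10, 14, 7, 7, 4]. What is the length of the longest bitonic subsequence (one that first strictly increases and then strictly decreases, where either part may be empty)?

inc[i] = longest strictly increasing subsequence ending at i; dec[i] = longest strictly decreasing subsequence starting at i:
i:      1  2  3  4  5  6  7  8  9 10 11 12
a[i]:   2  9  9  1 10  7  6 10 14  7  7  4
inc:    1  2  2  1  3  2  2  3  4  3  3  2
dec:    2  4  4  1  4  3  2  3  3  2  2  1
Best peak at i=5 (value 10): inc=3, dec=4, length 3+4−1 = 6.

6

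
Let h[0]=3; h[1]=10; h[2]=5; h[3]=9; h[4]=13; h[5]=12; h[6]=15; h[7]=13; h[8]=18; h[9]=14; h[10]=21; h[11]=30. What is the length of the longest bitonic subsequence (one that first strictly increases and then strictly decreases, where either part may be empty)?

inc[i] = longest strictly increasing subsequence ending at i; dec[i] = longest strictly decreasing subsequence starting at i:
i:      0  1  2  3  4  5  6  7  8  9 10 11
h[i]:   3 10  5  9 13 12 15 13 18 14 21 30
inc:    1  2  2  3  4  4  5  5  6  6  7  8
dec:    1  2  1  1  2  1  2  1  2  1  1  1
Best peak at i=11 (value 30): inc=8, dec=1, length 8+1−1 = 8.

8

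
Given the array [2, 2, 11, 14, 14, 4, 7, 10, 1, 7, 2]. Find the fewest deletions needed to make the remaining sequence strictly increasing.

Fewest deletions = n − (longest strictly increasing subsequence).
Patience tails:
2 → extends → [2]
2 → already a tail → [2]
11 → extends → [2, 11]
14 → extends → [2, 11, 14]
14 → already a tail → [2, 11, 14]
4 → replaces 11 → [2, 4, 14]
7 → replaces 14 → [2, 4, 7]
10 → extends → [2, 4, 7, 10]
1 → replaces 2 → [1, 4, 7, 10]
7 → already a tail → [1, 4, 7, 10]
2 → replaces 4 → [1, 2, 7, 10]
Longest strictly increasing subsequence has length 4, so deletions = 11 − 4 = 7.

7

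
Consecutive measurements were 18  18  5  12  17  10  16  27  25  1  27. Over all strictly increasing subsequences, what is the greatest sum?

Let S[i] be the best sum of a strictly increasing subsequence ending at i:
i:      1  2  3  4  5  6  7  8  9 10 11
a[i]:  18 18  5 12 17 10 16 27 25  1 27
S:     18 18  5 17 34 15 33 61 59  1 86
Maximum is 86 (e.g. 5 + 12 + 17 + 25 + 27).

86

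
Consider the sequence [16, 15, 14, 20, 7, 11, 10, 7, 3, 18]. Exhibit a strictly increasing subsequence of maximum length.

Patience tails give the LIS length; then backtrack through the dp parents:
16 → extends → [16]
15 → replaces 16 → [15]
14 → replaces 15 → [14]
20 → extends → [14, 20]
7 → replaces 14 → [7, 20]
11 → replaces 20 → [7, 11]
10 → replaces 11 → [7, 10]
7 → already a tail → [7, 10]
3 → replaces 7 → [3, 10]
18 → extends → [3, 10, 18]
Length 3; one witness is 7, 11, 18.

7, 11, 18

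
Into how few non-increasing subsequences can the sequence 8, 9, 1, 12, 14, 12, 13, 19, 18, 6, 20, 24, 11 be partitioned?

Place each on the leftmost legal pile:
8 → new pile 1 (tops now [8])
9 → new pile 2 (tops now [8, 9])
1 → pile 1 (tops now [1, 9])
12 → new pile 3 (tops now [1, 9, 12])
14 → new pile 4 (tops now [1, 9, 12, 14])
12 → pile 3 (tops now [1, 9, 12, 14])
13 → pile 4 (tops now [1, 9, 12, 13])
19 → new pile 5 (tops now [1, 9, 12, 13, 19])
18 → pile 5 (tops now [1, 9, 12, 13, 18])
6 → pile 2 (tops now [1, 6, 12, 13, 18])
20 → new pile 6 (tops now [1, 6, 12, 13, 18, 20])
24 → new pile 7 (tops now [1, 6, 12, 13, 18, 20, 24])
11 → pile 3 (tops now [1, 6, 11, 13, 18, 20, 24])
Seven piles.

7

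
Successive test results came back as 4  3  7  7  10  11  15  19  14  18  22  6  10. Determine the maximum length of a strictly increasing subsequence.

Track the smallest tail for each achievable length (strict):
4 → extends → [4]
3 → replaces 4 → [3]
7 → extends → [3, 7]
7 → already a tail → [3, 7]
10 → extends → [3, 7, 10]
11 → extends → [3, 7, 10, 11]
15 → extends → [3, 7, 10, 11, 15]
19 → extends → [3, 7, 10, 11, 15, 19]
14 → replaces 15 → [3, 7, 10, 11, 14, 19]
18 → replaces 19 → [3, 7, 10, 11, 14, 18]
22 → extends → [3, 7, 10, 11, 14, 18, 22]
6 → replaces 7 → [3, 6, 10, 11, 14, 18, 22]
10 → already a tail → [3, 6, 10, 11, 14, 18, 22]
Seven tails, so the longest strictly increasing subsequence has length 7 (e.g. 4, 7, 10, 11, 15, 19, 22).

7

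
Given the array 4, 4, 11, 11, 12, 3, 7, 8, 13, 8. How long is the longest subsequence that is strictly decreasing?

2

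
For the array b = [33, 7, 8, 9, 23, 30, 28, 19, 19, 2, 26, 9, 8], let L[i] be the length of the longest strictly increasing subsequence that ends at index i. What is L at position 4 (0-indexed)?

dp[i] = 1 + max{dp[j] : j<i, b[j]<b[i]} (or 1 if no such j):
i:      0  1  2  3  4  5  6  7  8  9 10 11 12
b[i]:  33  7  8  9 23 30 28 19 19  2 26  9  8
dp:     1  1  2  3  4  5  5  4  4  1  5  3  2
At index 4 the value is 4.

4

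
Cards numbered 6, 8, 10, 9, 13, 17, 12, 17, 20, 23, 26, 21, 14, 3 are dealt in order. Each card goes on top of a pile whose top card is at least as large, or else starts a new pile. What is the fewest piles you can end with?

8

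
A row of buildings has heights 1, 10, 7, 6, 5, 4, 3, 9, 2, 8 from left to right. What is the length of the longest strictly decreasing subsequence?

Negate each value so 'decreasing' becomes 'increasing', then run patience tails on the negated sequence:
-1 → extends → [-1]
-10 → replaces -1 → [-10]
-7 → extends → [-10, -7]
-6 → extends → [-10, -7, -6]
-5 → extends → [-10, -7, -6, -5]
-4 → extends → [-10, -7, -6, -5, -4]
-3 → extends → [-10, -7, -6, -5, -4, -3]
-9 → replaces -7 → [-10, -9, -6, -5, -4, -3]
-2 → extends → [-10, -9, -6, -5, -4, -3, -2]
-8 → replaces -6 → [-10, -9, -8, -5, -4, -3, -2]
Seven tails, so the longest strictly decreasing subsequence of the original has length 7.

7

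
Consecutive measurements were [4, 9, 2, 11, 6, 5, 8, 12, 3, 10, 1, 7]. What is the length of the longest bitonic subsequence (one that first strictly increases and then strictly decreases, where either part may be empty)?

7

inc[i] = longest strictly increasing subsequence ending at i; dec[i] = longest strictly decreasing subsequence starting at i:
i:      1  2  3  4  5  6  7  8  9 10 11 12
a[i]:   4  9  2 11  6  5  8 12  3 10  1  7
inc:    1  2  1  3  2  2  3  4  2  4  1  3
dec:    3  5  2  5  4  3  3  3  2  2  1  1
Best peak at i=4 (value 11): inc=3, dec=5, length 3+5−1 = 7.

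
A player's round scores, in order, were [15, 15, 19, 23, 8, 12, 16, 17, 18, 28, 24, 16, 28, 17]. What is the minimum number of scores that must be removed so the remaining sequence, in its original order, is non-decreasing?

7

Fewest deletions = n − (longest non-decreasing subsequence).
Patience tails:
15 → extends → [15]
15 → extends → [15, 15]
19 → extends → [15, 15, 19]
23 → extends → [15, 15, 19, 23]
8 → replaces 15 → [8, 15, 19, 23]
12 → replaces 15 → [8, 12, 19, 23]
16 → replaces 19 → [8, 12, 16, 23]
17 → replaces 23 → [8, 12, 16, 17]
18 → extends → [8, 12, 16, 17, 18]
28 → extends → [8, 12, 16, 17, 18, 28]
24 → replaces 28 → [8, 12, 16, 17, 18, 24]
16 → replaces 17 → [8, 12, 16, 16, 18, 24]
28 → extends → [8, 12, 16, 16, 18, 24, 28]
17 → replaces 18 → [8, 12, 16, 16, 17, 24, 28]
Longest non-decreasing subsequence has length 7, so deletions = 14 − 7 = 7.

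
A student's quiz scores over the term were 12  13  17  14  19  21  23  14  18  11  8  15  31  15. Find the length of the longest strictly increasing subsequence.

Track the smallest tail for each achievable length (strict):
12 → extends → [12]
13 → extends → [12, 13]
17 → extends → [12, 13, 17]
14 → replaces 17 → [12, 13, 14]
19 → extends → [12, 13, 14, 19]
21 → extends → [12, 13, 14, 19, 21]
23 → extends → [12, 13, 14, 19, 21, 23]
14 → already a tail → [12, 13, 14, 19, 21, 23]
18 → replaces 19 → [12, 13, 14, 18, 21, 23]
11 → replaces 12 → [11, 13, 14, 18, 21, 23]
8 → replaces 11 → [8, 13, 14, 18, 21, 23]
15 → replaces 18 → [8, 13, 14, 15, 21, 23]
31 → extends → [8, 13, 14, 15, 21, 23, 31]
15 → already a tail → [8, 13, 14, 15, 21, 23, 31]
Seven tails, so the longest strictly increasing subsequence has length 7 (e.g. 12, 13, 17, 19, 21, 23, 31).

7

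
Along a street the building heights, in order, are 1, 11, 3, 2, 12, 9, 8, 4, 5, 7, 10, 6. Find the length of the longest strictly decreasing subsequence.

5

Negate each value so 'decreasing' becomes 'increasing', then run patience tails on the negated sequence:
-1 → extends → [-1]
-11 → replaces -1 → [-11]
-3 → extends → [-11, -3]
-2 → extends → [-11, -3, -2]
-12 → replaces -11 → [-12, -3, -2]
-9 → replaces -3 → [-12, -9, -2]
-8 → replaces -2 → [-12, -9, -8]
-4 → extends → [-12, -9, -8, -4]
-5 → replaces -4 → [-12, -9, -8, -5]
-7 → replaces -5 → [-12, -9, -8, -7]
-10 → replaces -9 → [-12, -10, -8, -7]
-6 → extends → [-12, -10, -8, -7, -6]
Five tails, so the longest strictly decreasing subsequence of the original has length 5.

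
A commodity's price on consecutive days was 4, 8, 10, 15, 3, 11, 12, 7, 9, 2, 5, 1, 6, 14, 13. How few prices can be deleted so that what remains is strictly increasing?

9

Fewest deletions = n − (longest strictly increasing subsequence).
i:      1  2  3  4  5  6  7  8  9 10 11 12 13 14 15
a[i]:   4  8 10 15  3 11 12  7  9  2  5  1  6 14 13
dp:     1  2  3  4  1  4  5  2  3  1  2  1  3  6  6
max dp = 6, so deletions = 15 − 6 = 9.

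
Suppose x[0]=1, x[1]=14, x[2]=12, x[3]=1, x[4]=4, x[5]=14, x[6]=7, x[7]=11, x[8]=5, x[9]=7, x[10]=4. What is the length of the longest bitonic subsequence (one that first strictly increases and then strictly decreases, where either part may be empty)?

inc[i] = longest strictly increasing subsequence ending at i; dec[i] = longest strictly decreasing subsequence starting at i:
i:      0  1  2  3  4  5  6  7  8  9 10
x[i]:   1 14 12  1  4 14  7 11  5  7  4
inc:    1  2  2  1  2  3  3  4  3  4  2
dec:    1  5  4  1  1  4  3  3  2  2  1
Best peak at i=1 (value 14): inc=2, dec=5, length 2+5−1 = 6.

6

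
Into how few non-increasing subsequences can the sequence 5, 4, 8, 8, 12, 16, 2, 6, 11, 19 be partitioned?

5

The minimum number of non-increasing subsequences covering a sequence equals the length of its longest strictly increasing subsequence.
LIS length is 5 (e.g. 5, 8, 12, 16, 19), so 5 piles are needed.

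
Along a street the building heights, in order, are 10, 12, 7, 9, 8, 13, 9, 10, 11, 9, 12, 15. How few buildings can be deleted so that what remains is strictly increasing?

Fewest deletions = n − (longest strictly increasing subsequence).
Patience tails:
10 → extends → [10]
12 → extends → [10, 12]
7 → replaces 10 → [7, 12]
9 → replaces 12 → [7, 9]
8 → replaces 9 → [7, 8]
13 → extends → [7, 8, 13]
9 → replaces 13 → [7, 8, 9]
10 → extends → [7, 8, 9, 10]
11 → extends → [7, 8, 9, 10, 11]
9 → already a tail → [7, 8, 9, 10, 11]
12 → extends → [7, 8, 9, 10, 11, 12]
15 → extends → [7, 8, 9, 10, 11, 12, 15]
Longest strictly increasing subsequence has length 7, so deletions = 12 − 7 = 5.

5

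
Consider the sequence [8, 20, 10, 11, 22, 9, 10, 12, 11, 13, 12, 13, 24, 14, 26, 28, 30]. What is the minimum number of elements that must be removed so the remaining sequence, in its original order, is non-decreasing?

Fewest deletions = n − (longest non-decreasing subsequence).
i:      1  2  3  4  5  6  7  8  9 10 11 12 13 14 15 16 17
a[i]:   8 20 10 11 22  9 10 12 11 13 12 13 24 14 26 28 30
dp:     1  2  2  3  4  2  3  4  4  5  5  6  7  7  8  9 10
max dp = 10, so deletions = 17 − 10 = 7.

7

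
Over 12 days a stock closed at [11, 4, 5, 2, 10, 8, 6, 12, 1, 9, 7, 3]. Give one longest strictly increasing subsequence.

4, 5, 10, 12

Patience tails give the LIS length; then backtrack through the dp parents:
11 → extends → [11]
4 → replaces 11 → [4]
5 → extends → [4, 5]
2 → replaces 4 → [2, 5]
10 → extends → [2, 5, 10]
8 → replaces 10 → [2, 5, 8]
6 → replaces 8 → [2, 5, 6]
12 → extends → [2, 5, 6, 12]
1 → replaces 2 → [1, 5, 6, 12]
9 → replaces 12 → [1, 5, 6, 9]
7 → replaces 9 → [1, 5, 6, 7]
3 → replaces 5 → [1, 3, 6, 7]
Length 4; one witness is 4, 5, 10, 12.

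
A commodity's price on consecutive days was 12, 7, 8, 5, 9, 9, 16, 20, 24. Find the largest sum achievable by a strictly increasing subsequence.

84

Let S[i] be the best sum of a strictly increasing subsequence ending at i:
i:      1  2  3  4  5  6  7  8  9
a[i]:  12  7  8  5  9  9 16 20 24
S:     12  7 15  5 24 24 40 60 84
Maximum is 84 (e.g. 7 + 8 + 9 + 16 + 20 + 24).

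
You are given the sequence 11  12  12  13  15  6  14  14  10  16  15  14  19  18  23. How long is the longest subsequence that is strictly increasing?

Track the smallest tail for each achievable length (strict):
11 → extends → [11]
12 → extends → [11, 12]
12 → already a tail → [11, 12]
13 → extends → [11, 12, 13]
15 → extends → [11, 12, 13, 15]
6 → replaces 11 → [6, 12, 13, 15]
14 → replaces 15 → [6, 12, 13, 14]
14 → already a tail → [6, 12, 13, 14]
10 → replaces 12 → [6, 10, 13, 14]
16 → extends → [6, 10, 13, 14, 16]
15 → replaces 16 → [6, 10, 13, 14, 15]
14 → already a tail → [6, 10, 13, 14, 15]
19 → extends → [6, 10, 13, 14, 15, 19]
18 → replaces 19 → [6, 10, 13, 14, 15, 18]
23 → extends → [6, 10, 13, 14, 15, 18, 23]
Seven tails, so the longest strictly increasing subsequence has length 7 (e.g. 11, 12, 13, 15, 16, 19, 23).

7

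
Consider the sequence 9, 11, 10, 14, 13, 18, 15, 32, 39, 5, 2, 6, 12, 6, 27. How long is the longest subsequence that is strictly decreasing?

4

Negate each value so 'decreasing' becomes 'increasing', then run patience tails on the negated sequence:
-9 → extends → [-9]
-11 → replaces -9 → [-11]
-10 → extends → [-11, -10]
-14 → replaces -11 → [-14, -10]
-13 → replaces -10 → [-14, -13]
-18 → replaces -14 → [-18, -13]
-15 → replaces -13 → [-18, -15]
-32 → replaces -18 → [-32, -15]
-39 → replaces -32 → [-39, -15]
-5 → extends → [-39, -15, -5]
-2 → extends → [-39, -15, -5, -2]
-6 → replaces -5 → [-39, -15, -6, -2]
-12 → replaces -6 → [-39, -15, -12, -2]
-6 → replaces -2 → [-39, -15, -12, -6]
-27 → replaces -15 → [-39, -27, -12, -6]
Four tails, so the longest strictly decreasing subsequence of the original has length 4.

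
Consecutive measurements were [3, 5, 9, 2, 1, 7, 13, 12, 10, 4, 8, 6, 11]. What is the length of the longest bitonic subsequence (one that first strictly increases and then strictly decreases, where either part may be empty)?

inc[i] = longest strictly increasing subsequence ending at i; dec[i] = longest strictly decreasing subsequence starting at i:
i:      1  2  3  4  5  6  7  8  9 10 11 12 13
a[i]:   3  5  9  2  1  7 13 12 10  4  8  6 11
inc:    1  2  3  1  1  3  4  4  4  2  4  3  5
dec:    3  3  3  2  1  2  5  4  3  1  2  1  1
Best peak at i=7 (value 13): inc=4, dec=5, length 4+5−1 = 8.

8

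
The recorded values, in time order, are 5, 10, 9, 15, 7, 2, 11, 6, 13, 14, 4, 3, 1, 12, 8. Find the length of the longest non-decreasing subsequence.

5

Track the smallest tail for each achievable length (allowing ties):
5 → extends → [5]
10 → extends → [5, 10]
9 → replaces 10 → [5, 9]
15 → extends → [5, 9, 15]
7 → replaces 9 → [5, 7, 15]
2 → replaces 5 → [2, 7, 15]
11 → replaces 15 → [2, 7, 11]
6 → replaces 7 → [2, 6, 11]
13 → extends → [2, 6, 11, 13]
14 → extends → [2, 6, 11, 13, 14]
4 → replaces 6 → [2, 4, 11, 13, 14]
3 → replaces 4 → [2, 3, 11, 13, 14]
1 → replaces 2 → [1, 3, 11, 13, 14]
12 → replaces 13 → [1, 3, 11, 12, 14]
8 → replaces 11 → [1, 3, 8, 12, 14]
Five tails, so the longest non-decreasing subsequence has length 5 (e.g. 5, 10, 11, 13, 14).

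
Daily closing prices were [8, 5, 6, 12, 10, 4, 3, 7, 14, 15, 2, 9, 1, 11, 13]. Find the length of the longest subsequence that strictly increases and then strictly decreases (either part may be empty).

inc[i] = longest strictly increasing subsequence ending at i; dec[i] = longest strictly decreasing subsequence starting at i:
i:      1  2  3  4  5  6  7  8  9 10 11 12 13 14 15
a[i]:   8  5  6 12 10  4  3  7 14 15  2  9  1 11 13
inc:    1  1  2  3  3  1  1  3  4  5  1  4  1  5  6
dec:    6  5  5  6  5  4  3  3  3  3  2  2  1  1  1
Best peak at i=4 (value 12): inc=3, dec=6, length 3+6−1 = 8.

8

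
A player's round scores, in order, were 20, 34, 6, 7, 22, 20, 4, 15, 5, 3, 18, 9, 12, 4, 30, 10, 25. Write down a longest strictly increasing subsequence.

Patience tails give the LIS length; then backtrack through the dp parents:
20 → extends → [20]
34 → extends → [20, 34]
6 → replaces 20 → [6, 34]
7 → replaces 34 → [6, 7]
22 → extends → [6, 7, 22]
20 → replaces 22 → [6, 7, 20]
4 → replaces 6 → [4, 7, 20]
15 → replaces 20 → [4, 7, 15]
5 → replaces 7 → [4, 5, 15]
3 → replaces 4 → [3, 5, 15]
18 → extends → [3, 5, 15, 18]
9 → replaces 15 → [3, 5, 9, 18]
12 → replaces 18 → [3, 5, 9, 12]
4 → replaces 5 → [3, 4, 9, 12]
30 → extends → [3, 4, 9, 12, 30]
10 → replaces 12 → [3, 4, 9, 10, 30]
25 → replaces 30 → [3, 4, 9, 10, 25]
Length 5; one witness is 6, 7, 15, 18, 30.

6, 7, 15, 18, 30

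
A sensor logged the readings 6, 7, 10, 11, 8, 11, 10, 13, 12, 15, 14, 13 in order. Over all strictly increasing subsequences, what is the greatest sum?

62

Let S[i] be the best sum of a strictly increasing subsequence ending at i:
i:      1  2  3  4  5  6  7  8  9 10 11 12
a[i]:   6  7 10 11  8 11 10 13 12 15 14 13
S:      6 13 23 34 21 34 31 47 46 62 61 59
Maximum is 62 (e.g. 6 + 7 + 10 + 11 + 13 + 15).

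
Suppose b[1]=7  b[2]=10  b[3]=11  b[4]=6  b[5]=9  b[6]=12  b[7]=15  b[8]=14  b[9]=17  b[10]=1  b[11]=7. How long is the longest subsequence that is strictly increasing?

6

Let dp[i] be the length of the longest such subsequence ending at index i:
i:      1  2  3  4  5  6  7  8  9 10 11
b[i]:   7 10 11  6  9 12 15 14 17  1  7
dp:     1  2  3  1  2  4  5  5  6  1  2
Maximum dp value is 6.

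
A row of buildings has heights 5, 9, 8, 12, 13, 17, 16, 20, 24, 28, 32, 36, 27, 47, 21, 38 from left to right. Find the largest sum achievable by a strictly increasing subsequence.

243

Let S[i] be the best sum of a strictly increasing subsequence ending at i:
i:       1   2   3   4   5   6   7   8   9  10  11  12  13  14  15  16
a[i]:    5   9   8  12  13  17  16  20  24  28  32  36  27  47  21  38
S:       5  14  13  26  39  56  55  76 100 128 160 196 127 243  97 234
Maximum is 243 (e.g. 5 + 9 + 12 + 13 + 17 + 20 + 24 + 28 + 32 + 36 + 47).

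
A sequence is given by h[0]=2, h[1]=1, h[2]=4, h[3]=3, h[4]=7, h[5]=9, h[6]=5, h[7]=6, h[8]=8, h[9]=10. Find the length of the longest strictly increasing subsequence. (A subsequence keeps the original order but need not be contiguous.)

6

Track the smallest tail for each achievable length (strict):
2 → extends → [2]
1 → replaces 2 → [1]
4 → extends → [1, 4]
3 → replaces 4 → [1, 3]
7 → extends → [1, 3, 7]
9 → extends → [1, 3, 7, 9]
5 → replaces 7 → [1, 3, 5, 9]
6 → replaces 9 → [1, 3, 5, 6]
8 → extends → [1, 3, 5, 6, 8]
10 → extends → [1, 3, 5, 6, 8, 10]
Six tails, so the longest strictly increasing subsequence has length 6 (e.g. 2, 4, 5, 6, 8, 10).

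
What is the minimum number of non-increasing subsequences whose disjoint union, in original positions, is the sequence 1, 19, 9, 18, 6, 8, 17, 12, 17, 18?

Place each on the leftmost legal pile:
1 → new pile 1 (tops now [1])
19 → new pile 2 (tops now [1, 19])
9 → pile 2 (tops now [1, 9])
18 → new pile 3 (tops now [1, 9, 18])
6 → pile 2 (tops now [1, 6, 18])
8 → pile 3 (tops now [1, 6, 8])
17 → new pile 4 (tops now [1, 6, 8, 17])
12 → pile 4 (tops now [1, 6, 8, 12])
17 → new pile 5 (tops now [1, 6, 8, 12, 17])
18 → new pile 6 (tops now [1, 6, 8, 12, 17, 18])
Six piles.

6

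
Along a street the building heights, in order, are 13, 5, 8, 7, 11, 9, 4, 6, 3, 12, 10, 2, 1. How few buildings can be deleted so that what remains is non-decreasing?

Fewest deletions = n − (longest non-decreasing subsequence).
Patience tails:
13 → extends → [13]
5 → replaces 13 → [5]
8 → extends → [5, 8]
7 → replaces 8 → [5, 7]
11 → extends → [5, 7, 11]
9 → replaces 11 → [5, 7, 9]
4 → replaces 5 → [4, 7, 9]
6 → replaces 7 → [4, 6, 9]
3 → replaces 4 → [3, 6, 9]
12 → extends → [3, 6, 9, 12]
10 → replaces 12 → [3, 6, 9, 10]
2 → replaces 3 → [2, 6, 9, 10]
1 → replaces 2 → [1, 6, 9, 10]
Longest non-decreasing subsequence has length 4, so deletions = 13 − 4 = 9.

9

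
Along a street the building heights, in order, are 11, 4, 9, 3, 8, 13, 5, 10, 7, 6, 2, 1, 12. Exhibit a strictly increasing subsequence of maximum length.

4, 9, 10, 12

Patience tails give the LIS length; then backtrack through the dp parents:
11 → extends → [11]
4 → replaces 11 → [4]
9 → extends → [4, 9]
3 → replaces 4 → [3, 9]
8 → replaces 9 → [3, 8]
13 → extends → [3, 8, 13]
5 → replaces 8 → [3, 5, 13]
10 → replaces 13 → [3, 5, 10]
7 → replaces 10 → [3, 5, 7]
6 → replaces 7 → [3, 5, 6]
2 → replaces 3 → [2, 5, 6]
1 → replaces 2 → [1, 5, 6]
12 → extends → [1, 5, 6, 12]
Length 4; one witness is 4, 9, 10, 12.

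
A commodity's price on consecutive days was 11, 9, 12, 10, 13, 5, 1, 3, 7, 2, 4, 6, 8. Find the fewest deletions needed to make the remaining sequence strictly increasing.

Fewest deletions = n − (longest strictly increasing subsequence).
Patience tails:
11 → extends → [11]
9 → replaces 11 → [9]
12 → extends → [9, 12]
10 → replaces 12 → [9, 10]
13 → extends → [9, 10, 13]
5 → replaces 9 → [5, 10, 13]
1 → replaces 5 → [1, 10, 13]
3 → replaces 10 → [1, 3, 13]
7 → replaces 13 → [1, 3, 7]
2 → replaces 3 → [1, 2, 7]
4 → replaces 7 → [1, 2, 4]
6 → extends → [1, 2, 4, 6]
8 → extends → [1, 2, 4, 6, 8]
Longest strictly increasing subsequence has length 5, so deletions = 13 − 5 = 8.

8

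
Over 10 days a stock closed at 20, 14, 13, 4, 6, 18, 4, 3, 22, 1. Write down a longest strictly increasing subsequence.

Patience tails give the LIS length; then backtrack through the dp parents:
20 → extends → [20]
14 → replaces 20 → [14]
13 → replaces 14 → [13]
4 → replaces 13 → [4]
6 → extends → [4, 6]
18 → extends → [4, 6, 18]
4 → already a tail → [4, 6, 18]
3 → replaces 4 → [3, 6, 18]
22 → extends → [3, 6, 18, 22]
1 → replaces 3 → [1, 6, 18, 22]
Length 4; one witness is 4, 6, 18, 22.

4, 6, 18, 22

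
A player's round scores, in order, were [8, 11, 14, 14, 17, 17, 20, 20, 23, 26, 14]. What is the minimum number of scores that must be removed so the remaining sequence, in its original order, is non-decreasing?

1

Fewest deletions = n − (longest non-decreasing subsequence).
i:      1  2  3  4  5  6  7  8  9 10 11
a[i]:   8 11 14 14 17 17 20 20 23 26 14
dp:     1  2  3  4  5  6  7  8  9 10  5
max dp = 10, so deletions = 11 − 10 = 1.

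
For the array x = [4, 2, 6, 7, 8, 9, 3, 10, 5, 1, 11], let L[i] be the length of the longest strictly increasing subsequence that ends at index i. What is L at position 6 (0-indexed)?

dp[i] = 1 + max{dp[j] : j<i, x[j]<x[i]} (or 1 if no such j):
i:      0  1  2  3  4  5  6  7  8  9 10
x[i]:   4  2  6  7  8  9  3 10  5  1 11
dp:     1  1  2  3  4  5  2  6  3  1  7
At index 6 the value is 2.

2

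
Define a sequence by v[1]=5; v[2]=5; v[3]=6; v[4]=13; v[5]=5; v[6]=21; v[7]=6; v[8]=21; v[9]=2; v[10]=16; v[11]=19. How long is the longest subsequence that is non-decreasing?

Track the smallest tail for each achievable length (allowing ties):
5 → extends → [5]
5 → extends → [5, 5]
6 → extends → [5, 5, 6]
13 → extends → [5, 5, 6, 13]
5 → replaces 6 → [5, 5, 5, 13]
21 → extends → [5, 5, 5, 13, 21]
6 → replaces 13 → [5, 5, 5, 6, 21]
21 → extends → [5, 5, 5, 6, 21, 21]
2 → replaces 5 → [2, 5, 5, 6, 21, 21]
16 → replaces 21 → [2, 5, 5, 6, 16, 21]
19 → replaces 21 → [2, 5, 5, 6, 16, 19]
Six tails, so the longest non-decreasing subsequence has length 6 (e.g. 5, 5, 6, 13, 21, 21).

6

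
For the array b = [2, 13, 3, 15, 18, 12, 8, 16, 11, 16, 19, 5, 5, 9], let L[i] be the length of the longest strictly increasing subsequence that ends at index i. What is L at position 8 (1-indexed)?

dp[i] = 1 + max{dp[j] : j<i, b[j]<b[i]} (or 1 if no such j):
i:      1  2  3  4  5  6  7  8  9 10 11 12 13 14
b[i]:   2 13  3 15 18 12  8 16 11 16 19  5  5  9
dp:     1  2  2  3  4  3  3  4  4  5  6  3  3  4
At index 8 the value is 4.

4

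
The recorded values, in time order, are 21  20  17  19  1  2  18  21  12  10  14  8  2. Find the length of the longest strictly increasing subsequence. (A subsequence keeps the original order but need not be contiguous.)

Track the smallest tail for each achievable length (strict):
21 → extends → [21]
20 → replaces 21 → [20]
17 → replaces 20 → [17]
19 → extends → [17, 19]
1 → replaces 17 → [1, 19]
2 → replaces 19 → [1, 2]
18 → extends → [1, 2, 18]
21 → extends → [1, 2, 18, 21]
12 → replaces 18 → [1, 2, 12, 21]
10 → replaces 12 → [1, 2, 10, 21]
14 → replaces 21 → [1, 2, 10, 14]
8 → replaces 10 → [1, 2, 8, 14]
2 → already a tail → [1, 2, 8, 14]
Four tails, so the longest strictly increasing subsequence has length 4 (e.g. 1, 2, 18, 21).

4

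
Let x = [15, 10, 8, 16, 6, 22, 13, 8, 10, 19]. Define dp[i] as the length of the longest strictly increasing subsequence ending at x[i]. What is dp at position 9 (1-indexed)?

3

dp[i] = 1 + max{dp[j] : j<i, x[j]<x[i]} (or 1 if no such j):
i:      1  2  3  4  5  6  7  8  9 10
x[i]:  15 10  8 16  6 22 13  8 10 19
dp:     1  1  1  2  1  3  2  2  3  4
At index 9 the value is 3.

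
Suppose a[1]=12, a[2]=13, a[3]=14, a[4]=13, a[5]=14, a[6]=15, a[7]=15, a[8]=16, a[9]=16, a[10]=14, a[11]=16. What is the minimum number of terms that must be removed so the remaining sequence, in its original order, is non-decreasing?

Fewest deletions = n − (longest non-decreasing subsequence).
Patience tails:
12 → extends → [12]
13 → extends → [12, 13]
14 → extends → [12, 13, 14]
13 → replaces 14 → [12, 13, 13]
14 → extends → [12, 13, 13, 14]
15 → extends → [12, 13, 13, 14, 15]
15 → extends → [12, 13, 13, 14, 15, 15]
16 → extends → [12, 13, 13, 14, 15, 15, 16]
16 → extends → [12, 13, 13, 14, 15, 15, 16, 16]
14 → replaces 15 → [12, 13, 13, 14, 14, 15, 16, 16]
16 → extends → [12, 13, 13, 14, 14, 15, 16, 16, 16]
Longest non-decreasing subsequence has length 9, so deletions = 11 − 9 = 2.

2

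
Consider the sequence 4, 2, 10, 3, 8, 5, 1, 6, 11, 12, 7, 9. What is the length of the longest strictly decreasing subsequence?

4

Let dp[i] be the longest strictly decreasing subsequence ending at i:
i:      1  2  3  4  5  6  7  8  9 10 11 12
a[i]:   4  2 10  3  8  5  1  6 11 12  7  9
dp:     1  2  1  2  2  3  4  3  1  1  3  2
Maximum is 4.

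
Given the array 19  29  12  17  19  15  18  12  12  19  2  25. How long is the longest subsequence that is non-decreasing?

5

Let dp[i] be the length of the longest such subsequence ending at index i:
i:      1  2  3  4  5  6  7  8  9 10 11 12
a[i]:  19 29 12 17 19 15 18 12 12 19  2 25
dp:     1  2  1  2  3  2  3  2  3  4  1  5
Maximum dp value is 5.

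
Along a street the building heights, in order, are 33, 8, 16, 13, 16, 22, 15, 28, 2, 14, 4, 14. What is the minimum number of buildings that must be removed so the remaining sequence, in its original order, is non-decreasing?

Fewest deletions = n − (longest non-decreasing subsequence).
i:      1  2  3  4  5  6  7  8  9 10 11 12
a[i]:  33  8 16 13 16 22 15 28  2 14  4 14
dp:     1  1  2  2  3  4  3  5  1  3  2  4
max dp = 5, so deletions = 12 − 5 = 7.

7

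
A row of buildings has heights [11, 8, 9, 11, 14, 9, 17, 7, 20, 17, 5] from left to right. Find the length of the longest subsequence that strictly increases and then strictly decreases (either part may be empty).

8

inc[i] = longest strictly increasing subsequence ending at i; dec[i] = longest strictly decreasing subsequence starting at i:
i:      1  2  3  4  5  6  7  8  9 10 11
a[i]:  11  8  9 11 14  9 17  7 20 17  5
inc:    1  1  2  3  4  2  5  1  6  5  1
dec:    4  3  3  4  4  3  3  2  3  2  1
Best peak at i=9 (value 20): inc=6, dec=3, length 6+3−1 = 8.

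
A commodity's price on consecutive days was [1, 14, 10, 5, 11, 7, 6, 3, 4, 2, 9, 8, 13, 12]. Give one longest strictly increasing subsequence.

Patience tails give the LIS length; then backtrack through the dp parents:
1 → extends → [1]
14 → extends → [1, 14]
10 → replaces 14 → [1, 10]
5 → replaces 10 → [1, 5]
11 → extends → [1, 5, 11]
7 → replaces 11 → [1, 5, 7]
6 → replaces 7 → [1, 5, 6]
3 → replaces 5 → [1, 3, 6]
4 → replaces 6 → [1, 3, 4]
2 → replaces 3 → [1, 2, 4]
9 → extends → [1, 2, 4, 9]
8 → replaces 9 → [1, 2, 4, 8]
13 → extends → [1, 2, 4, 8, 13]
12 → replaces 13 → [1, 2, 4, 8, 12]
Length 5; one witness is 1, 5, 7, 9, 13.

1, 5, 7, 9, 13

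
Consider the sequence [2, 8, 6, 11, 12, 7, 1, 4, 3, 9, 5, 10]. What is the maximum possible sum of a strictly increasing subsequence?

34

Let S[i] be the best sum of a strictly increasing subsequence ending at i:
i:      1  2  3  4  5  6  7  8  9 10 11 12
a[i]:   2  8  6 11 12  7  1  4  3  9  5 10
S:      2 10  8 21 33 15  1  6  5 24 11 34
Maximum is 34 (e.g. 2 + 6 + 7 + 9 + 10).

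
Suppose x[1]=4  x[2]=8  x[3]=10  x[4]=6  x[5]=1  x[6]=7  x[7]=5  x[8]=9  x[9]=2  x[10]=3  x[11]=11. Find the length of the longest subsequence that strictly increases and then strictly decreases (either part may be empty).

inc[i] = longest strictly increasing subsequence ending at i; dec[i] = longest strictly decreasing subsequence starting at i:
i:      1  2  3  4  5  6  7  8  9 10 11
x[i]:   4  8 10  6  1  7  5  9  2  3 11
inc:    1  2  3  2  1  3  2  4  2  3  5
dec:    2  4  4  3  1  3  2  2  1  1  1
Best peak at i=3 (value 10): inc=3, dec=4, length 3+4−1 = 6.

6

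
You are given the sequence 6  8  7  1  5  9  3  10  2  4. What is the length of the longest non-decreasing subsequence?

4

Let dp[i] be the length of the longest such subsequence ending at index i:
i:      1  2  3  4  5  6  7  8  9 10
a[i]:   6  8  7  1  5  9  3 10  2  4
dp:     1  2  2  1  2  3  2  4  2  3
Maximum dp value is 4.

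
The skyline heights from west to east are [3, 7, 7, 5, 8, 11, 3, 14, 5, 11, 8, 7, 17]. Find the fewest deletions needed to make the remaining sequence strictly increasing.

Fewest deletions = n − (longest strictly increasing subsequence).
i:      1  2  3  4  5  6  7  8  9 10 11 12 13
a[i]:   3  7  7  5  8 11  3 14  5 11  8  7 17
dp:     1  2  2  2  3  4  1  5  2  4  3  3  6
max dp = 6, so deletions = 13 − 6 = 7.

7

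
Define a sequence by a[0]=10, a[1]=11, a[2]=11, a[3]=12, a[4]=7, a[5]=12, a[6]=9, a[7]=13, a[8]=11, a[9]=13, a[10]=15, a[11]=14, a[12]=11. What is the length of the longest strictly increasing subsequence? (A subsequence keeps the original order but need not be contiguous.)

5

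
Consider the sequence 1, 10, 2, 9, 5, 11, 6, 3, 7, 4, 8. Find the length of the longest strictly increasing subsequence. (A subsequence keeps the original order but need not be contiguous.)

6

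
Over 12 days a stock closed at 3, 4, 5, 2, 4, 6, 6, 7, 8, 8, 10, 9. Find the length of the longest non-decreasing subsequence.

9

Track the smallest tail for each achievable length (allowing ties):
3 → extends → [3]
4 → extends → [3, 4]
5 → extends → [3, 4, 5]
2 → replaces 3 → [2, 4, 5]
4 → replaces 5 → [2, 4, 4]
6 → extends → [2, 4, 4, 6]
6 → extends → [2, 4, 4, 6, 6]
7 → extends → [2, 4, 4, 6, 6, 7]
8 → extends → [2, 4, 4, 6, 6, 7, 8]
8 → extends → [2, 4, 4, 6, 6, 7, 8, 8]
10 → extends → [2, 4, 4, 6, 6, 7, 8, 8, 10]
9 → replaces 10 → [2, 4, 4, 6, 6, 7, 8, 8, 9]
Nine tails, so the longest non-decreasing subsequence has length 9 (e.g. 3, 4, 5, 6, 6, 7, 8, 8, 10).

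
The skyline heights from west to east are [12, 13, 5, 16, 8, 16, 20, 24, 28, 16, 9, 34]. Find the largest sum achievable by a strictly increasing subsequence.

Let S[i] be the best sum of a strictly increasing subsequence ending at i:
i:       1   2   3   4   5   6   7   8   9  10  11  12
a[i]:   12  13   5  16   8  16  20  24  28  16   9  34
S:      12  25   5  41  13  41  61  85 113  41  22 147
Maximum is 147 (e.g. 12 + 13 + 16 + 20 + 24 + 28 + 34).

147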